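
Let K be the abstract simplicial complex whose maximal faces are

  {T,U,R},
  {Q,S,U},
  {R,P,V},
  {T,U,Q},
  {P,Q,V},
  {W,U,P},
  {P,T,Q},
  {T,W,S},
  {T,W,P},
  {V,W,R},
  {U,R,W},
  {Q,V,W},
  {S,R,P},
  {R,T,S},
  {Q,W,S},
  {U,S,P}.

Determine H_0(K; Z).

Fix the vertex order P < Q < R < S < T < U < V < W and write every simplex with vertices in increasing order. Then dim K = 2 and the simplices of K are:

  0-simplices (8): P, Q, R, S, T, U, V, W
  1-simplices (24): PQ, PR, PS, PT, PU, PV, PW, QS, QT, QU, QV, QW, RS, RT, RU, RV, RW, ST, SU, SW, TU, TW, UW, VW
  2-simplices (16): PQT, PQV, PRS, PRV, PSU, PTW, PUW, QSU, QSW, QTU, QVW, RST, RTU, RUW, RVW, STW

Hence C_0 ≅ Z^8, C_1 ≅ Z^24, C_2 ≅ Z^16.

Boundary ∂_1: C_1 → C_0 is given by ∂[p,q] = [q] − [p].
The resulting 8×24 matrix has rank 7, and its Smith normal form has invariant factors (1,1,1,1,1,1,1).

Boundary ∂_2: C_2 → C_1 sends each 2-simplex [p,q,r] to [q,r] − [p,r] + [p,q]. For instance
  ∂RVW = VW − RW + RV,
  ∂PUW = UW − PW + PU.
The 24×16 boundary matrix has rank 15 and Smith normal form diag(1,1,1,1,1,1,1,1,1,1,1,1,1,1,1).

Reading off H_k = ker ∂_k / im ∂_{k+1}:

  H_0: rank C_0 − rank ∂_1 = 8 − 7 = 1, and the invariant factors of ∂_1 are all 1, so H_0 ≅ Z.

(K is a triangulation of the torus T^2.)

H_0 = Z.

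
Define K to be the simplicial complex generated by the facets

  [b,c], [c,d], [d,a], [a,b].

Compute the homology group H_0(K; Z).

Fix the vertex order a < b < c < d and write every simplex with vertices in increasing order. Then dim K = 1 and the simplices of K are:

  0-simplices (4): a, b, c, d
  1-simplices (4): ab, ad, bc, cd

Hence C_0 ≅ Z^4, C_1 ≅ Z^4.

Boundary ∂_1: C_1 → C_0 is given by ∂[p,q] = [q] − [p].
This gives a 4×4 integer matrix of rank 3; reducing to Smith normal form yields diagonal entries (1,1,1).

From H_k ≅ ker(∂_k) / im(∂_{k+1}) we obtain:

  H_0: rank C_0 − rank ∂_1 = 4 − 3 = 1, and the invariant factors of ∂_1 are all 1, so H_0 ≅ Z.

(K is a triangulation of the circle S^1.)

H_0 = Z.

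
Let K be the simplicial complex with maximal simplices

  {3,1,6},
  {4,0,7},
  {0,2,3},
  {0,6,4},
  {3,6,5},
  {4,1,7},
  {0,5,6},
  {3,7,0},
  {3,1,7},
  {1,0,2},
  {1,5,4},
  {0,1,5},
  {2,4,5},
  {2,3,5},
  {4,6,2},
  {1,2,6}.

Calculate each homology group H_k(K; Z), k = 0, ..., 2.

We work with the vertex ordering 0 < 1 < 2 < 3 < 4 < 5 < 6 < 7. The simplices of K, each written with vertices in increasing order, are:

  0-simplices (8): [0], [1], [2], [3], [4], [5], [6], [7]
  1-simplices (24): (24 of them)
  2-simplices (16): [0,1,2], [0,1,5], [0,2,3], [0,3,7], [0,4,6], [0,4,7], [0,5,6], [1,2,6], [1,3,6], [1,3,7], [1,4,5], [1,4,7], [2,3,5], [2,4,5], [2,4,6], [3,5,6]

Hence C_0 ≅ Z^8, C_1 ≅ Z^24, C_2 ≅ Z^16.

The boundary map ∂_1: C_1 → C_0 maps an edge to its endpoints' difference, ∂[p,q] = q − p.
The resulting 8×24 matrix has rank 7, and its Smith normal form has invariant factors (1,1,1,1,1,1,1).

Boundary ∂_2: C_2 → C_1 maps a triangle to the signed sum of its edges. For instance
  ∂[0,5,6] = [5,6] − [0,6] + [0,5],
  ∂[0,1,5] = [1,5] − [0,5] + [0,1].
The 24×16 boundary matrix has rank 15 and Smith normal form diag(1,1,1,1,1,1,1,1,1,1,1,1,1,1,1).

From H_k ≅ ker(∂_k) / im(∂_{k+1}) we obtain:

  H_0: rank C_0 − rank ∂_1 = 8 − 7 = 1, and the invariant factors of ∂_1 are all 1, so H_0 ≅ Z.
  H_1: rank ker ∂_1 − rank ∂_2 = (24 − 7) − 15 = 2, and the invariant factors of ∂_2 are all 1, so H_1 ≅ Z^2.
  H_2: rank ker ∂_2 − rank ∂_3 = (16 − 15) − 0 = 1, and there is no ∂_3, so H_2 ≅ Z.

As a check, the Euler characteristic is 8 − 24 + 16 = 0, which agrees with 1 − 2 + 1 = 0.

H_0 = Z,  H_1 = Z^2,  H_2 = Z.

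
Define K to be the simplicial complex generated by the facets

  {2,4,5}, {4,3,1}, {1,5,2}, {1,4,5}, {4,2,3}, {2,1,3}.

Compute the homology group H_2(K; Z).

H_2 = Z.

K has 5 vertices, 9 edges, 6 triangles.
rank ∂_2 = 5, rank ∂_3 = 0 ⇒ b_2 = 6 − 5 − 0 = 1. So H_2 = Z.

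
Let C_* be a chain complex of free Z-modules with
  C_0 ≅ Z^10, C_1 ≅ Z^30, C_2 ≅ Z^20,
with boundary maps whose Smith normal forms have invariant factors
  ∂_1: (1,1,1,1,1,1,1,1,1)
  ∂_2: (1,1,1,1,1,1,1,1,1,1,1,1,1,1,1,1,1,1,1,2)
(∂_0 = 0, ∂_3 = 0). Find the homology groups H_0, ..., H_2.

H_0 = Z,  H_1 = Z ⊕ Z/2,  H_2 = 0.

H_0: b_0 = 10 − 0 − 9 = 1; torsion from ∂_1 factors > 1: none. So H_0 = Z.
H_1: b_1 = 30 − 9 − 20 = 1; torsion from ∂_2 factors > 1: [2]. So H_1 = Z ⊕ Z/2.
H_2: b_2 = 20 − 20 − 0 = 0; torsion from ∂_3 factors > 1: none. So H_2 = 0.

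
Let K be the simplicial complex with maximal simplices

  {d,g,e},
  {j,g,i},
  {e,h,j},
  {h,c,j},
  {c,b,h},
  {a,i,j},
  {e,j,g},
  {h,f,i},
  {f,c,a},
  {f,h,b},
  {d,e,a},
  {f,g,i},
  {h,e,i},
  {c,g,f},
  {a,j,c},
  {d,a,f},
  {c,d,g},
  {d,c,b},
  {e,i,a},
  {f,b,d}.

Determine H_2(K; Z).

H_2 ≅ 0.

We work with the vertex ordering a < b < c < d < e < f < g < h < i < j. The simplices of K, each written with vertices in increasing order, are:

  0-simplices (10): a, b, c, d, e, f, g, h, i, j
  1-simplices (30): ac, ad, ae, af, ai, aj, bc, bd, bf, bh, cd, cf, cg, ch, cj, de, df, dg, eg, eh, ei, ej, fg, fh, fi, gi, gj, hi, hj, ij
  2-simplices (20): acf, acj, ade, adf, aei, aij, bcd, bch, bdf, bfh, cdg, cfg, chj, deg, egj, ehi, ehj, fgi, fhi, gij

so the chain groups are C_0 ≅ Z^10, C_1 ≅ Z^30, C_2 ≅ Z^20.

The boundary map ∂_1: C_1 → C_0 maps an edge to its endpoints' difference, ∂[p,q] = q − p. For instance
  ∂eg = g − e.
As a 10×30 matrix over Z this has rank 9, with invariant factors (1,1,1,1,1,1,1,1,1).

Boundary ∂_2: C_2 → C_1 acts by ∂[p,q,r] = [q,r] − [p,r] + [p,q]. For instance
  ∂ade = de − ae + ad,
  ∂bdf = df − bf + bd.
The 30×20 boundary matrix has rank 20 and Smith normal form diag(1,1,1,1,1,1,1,1,1,1,1,1,1,1,1,1,1,1,1,2).

Reading off H_k = ker ∂_k / im ∂_{k+1}:

  H_2: rank ker ∂_2 − rank ∂_3 = (20 − 20) − 0 = 0, and there is no ∂_3, so H_2 ≅ 0.

(K is a triangulation of the Klein bottle.)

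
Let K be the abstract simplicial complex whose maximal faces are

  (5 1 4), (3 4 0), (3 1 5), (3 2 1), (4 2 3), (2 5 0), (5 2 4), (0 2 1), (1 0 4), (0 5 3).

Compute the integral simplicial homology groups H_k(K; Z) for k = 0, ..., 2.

H_0 ≅ Z,  H_1 ≅ Z/2,  H_2 = 0.

We work with the vertex ordering 0 < 1 < 2 < 3 < 4 < 5. The simplices of K, each written with vertices in increasing order, are:

  0-simplices (6): [0], [1], [2], [3], [4], [5]
  1-simplices (15): [0,1], [0,2], [0,3], [0,4], [0,5], [1,2], [1,3], [1,4], [1,5], [2,3], [2,4], [2,5], [3,4], [3,5], [4,5]
  2-simplices (10): [0,1,2], [0,1,4], [0,2,5], [0,3,4], [0,3,5], [1,2,3], [1,3,5], [1,4,5], [2,3,4], [2,4,5]

giving chain groups C_0 ≅ Z^6, C_1 ≅ Z^15, C_2 ≅ Z^10.

∂_1: C_1 → C_0 sends each edge [p,q] (with p < q) to q − p. For instance
  ∂[2,3] = [3] − [2].
As a 6×15 matrix over Z this has rank 5, with invariant factors (1,1,1,1,1).

∂_2: C_2 → C_1 acts by ∂[p,q,r] = [q,r] − [p,r] + [p,q]. For instance
  ∂[0,1,4] = [1,4] − [0,4] + [0,1],
  ∂[2,4,5] = [4,5] − [2,5] + [2,4].
The resulting 15×10 matrix has rank 10, and its Smith normal form has invariant factors (1,1,1,1,1,1,1,1,1,2).

Reading off H_k = ker ∂_k / im ∂_{k+1}:

  H_0: rank C_0 − rank ∂_1 = 6 − 5 = 1, and the invariant factors of ∂_1 are all 1, so H_0 = Z.
  H_1: rank ker ∂_1 − rank ∂_2 = (15 − 5) − 10 = 0, and ∂_2 has invariant factor 2 > 1, so H_1 = Z/2.
  H_2: rank ker ∂_2 − rank ∂_3 = (10 − 10) − 0 = 0, and there is no ∂_3, so H_2 = 0.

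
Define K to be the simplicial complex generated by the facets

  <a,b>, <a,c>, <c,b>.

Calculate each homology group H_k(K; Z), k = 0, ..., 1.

H_0 ≅ Z,  H_1 ≅ Z.

K has 3 vertices, 3 edges.
rank ∂_0 = 0, rank ∂_1 = 2 ⇒ b_0 = 3 − 0 − 2 = 1; all invariant factors of ∂_1 are 1 so no torsion. So H_0 ≅ Z.
rank ∂_1 = 2, rank ∂_2 = 0 ⇒ b_1 = 3 − 2 − 0 = 1. So H_1 ≅ Z.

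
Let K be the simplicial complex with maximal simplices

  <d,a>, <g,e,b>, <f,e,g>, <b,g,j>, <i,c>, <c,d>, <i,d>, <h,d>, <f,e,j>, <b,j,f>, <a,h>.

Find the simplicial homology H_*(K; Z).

H_0 = Z^2,  H_1 = Z^3,  H_2 = 0.

We work with the vertex ordering a < b < c < d < e < f < g < h < i < j. The simplices of K, each written with vertices in increasing order, are:

  0-simplices (10): a, b, c, d, e, f, g, h, i, j
  1-simplices (16): ad, ah, be, bf, bg, bj, cd, ci, dh, di, ef, eg, ej, fg, fj, gj
  2-simplices (5): beg, bfj, bgj, efg, efj

Hence C_0 ≅ Z^10, C_1 ≅ Z^16, C_2 ≅ Z^5.

∂_1: C_1 → C_0 is given by ∂[p,q] = [q] − [p]. For instance
  ∂bg = g − b.
The resulting 10×16 matrix has rank 8, and its Smith normal form has invariant factors (1,1,1,1,1,1,1,1).

∂_2: C_2 → C_1 maps a triangle to the signed sum of its edges. For instance
  ∂bfj = fj − bj + bf,
  ∂efg = fg − eg + ef.
The 16×5 boundary matrix has rank 5 and Smith normal form diag(1,1,1,1,1).

Now H_k = ker ∂_k / im ∂_{k+1}, so:

  H_0: rank C_0 − rank ∂_1 = 10 − 8 = 2, and the invariant factors of ∂_1 are all 1, so H_0 = Z^2.
  H_1: rank ker ∂_1 − rank ∂_2 = (16 − 8) − 5 = 3, and the invariant factors of ∂_2 are all 1, so H_1 = Z^3.
  H_2: rank ker ∂_2 − rank ∂_3 = (5 − 5) − 0 = 0, and there is no ∂_3, so H_2 = 0.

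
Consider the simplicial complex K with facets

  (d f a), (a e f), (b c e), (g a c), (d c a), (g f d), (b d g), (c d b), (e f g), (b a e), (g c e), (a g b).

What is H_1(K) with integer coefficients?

H_1 ≅ Z/2.

Order the vertices as a < b < c < d < e < f < g. Listing each simplex with vertices in this order, K has dimension 2 with simplices:

  0-simplices (7): a, b, c, d, e, f, g
  1-simplices (18): ab, ac, ad, ae, af, ag, bc, bd, be, bg, cd, ce, cg, df, dg, ef, eg, fg
  2-simplices (12): abe, abg, acd, acg, adf, aef, bcd, bce, bdg, ceg, dfg, efg

Hence C_0 ≅ Z^7, C_1 ≅ Z^18, C_2 ≅ Z^12.

∂_1: C_1 → C_0 sends each edge [p,q] (with p < q) to q − p.
As a 7×18 matrix over Z this has rank 6, with invariant factors (1,1,1,1,1,1).

∂_2: C_2 → C_1 maps a triangle to the signed sum of its edges. For instance
  ∂dfg = fg − dg + df,
  ∂acd = cd − ad + ac.
The resulting 18×12 matrix has rank 12, and its Smith normal form has invariant factors (1,1,1,1,1,1,1,1,1,1,1,2).

Now H_k = ker ∂_k / im ∂_{k+1}, so:

  H_1: rank ker ∂_1 − rank ∂_2 = (18 − 6) − 12 = 0, and ∂_2 has invariant factor 2 > 1, so H_1 ≅ Z/2.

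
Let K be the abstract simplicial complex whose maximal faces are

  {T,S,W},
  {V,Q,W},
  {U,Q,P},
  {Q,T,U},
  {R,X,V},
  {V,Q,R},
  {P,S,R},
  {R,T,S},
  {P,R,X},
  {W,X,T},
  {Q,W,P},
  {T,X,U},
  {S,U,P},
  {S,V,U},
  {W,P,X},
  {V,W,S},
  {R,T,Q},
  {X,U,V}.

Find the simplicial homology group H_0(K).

Fix the vertex order P < Q < R < S < T < U < V < W < X and write every simplex with vertices in increasing order. Then dim K = 2 and the simplices of K are:

  0-simplices (9): P, Q, R, S, T, U, V, W, X
  1-simplices (27): PQ, PR, PS, PU, PW, PX, QR, QT, QU, QV, QW, RS, RT, RV, RX, ST, SU, SV, SW, TU, TW, TX, UV, UX, VW, VX, WX
  2-simplices (18): PQU, PQW, PRS, PRX, PSU, PWX, QRT, QRV, QTU, QVW, RST, RVX, STW, SUV, SVW, TUX, TWX, UVX

Hence C_0 ≅ Z^9, C_1 ≅ Z^27, C_2 ≅ Z^18.

∂_1: C_1 → C_0 is given by ∂[p,q] = [q] − [p]. For instance
  ∂QW = W − Q.
This gives a 9×27 integer matrix of rank 8; reducing to Smith normal form yields diagonal entries (1,1,1,1,1,1,1,1).

∂_2: C_2 → C_1 acts by ∂[p,q,r] = [q,r] − [p,r] + [p,q]. For instance
  ∂PQW = QW − PW + PQ,
  ∂QRT = RT − QT + QR.
The 27×18 boundary matrix has rank 17 and Smith normal form diag(1,1,1,1,1,1,1,1,1,1,1,1,1,1,1,1,1).

From H_k ≅ ker(∂_k) / im(∂_{k+1}) we obtain:

  H_0: rank C_0 − rank ∂_1 = 9 − 8 = 1, and the invariant factors of ∂_1 are all 1, so H_0 = Z.

H_0 = Z.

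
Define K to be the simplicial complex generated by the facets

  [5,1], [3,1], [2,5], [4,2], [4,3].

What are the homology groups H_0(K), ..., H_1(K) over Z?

We work with the vertex ordering 1 < 2 < 3 < 4 < 5. The simplices of K, each written with vertices in increasing order, are:

  0-simplices (5): [1], [2], [3], [4], [5]
  1-simplices (5): [1,3], [1,5], [2,4], [2,5], [3,4]

Hence C_0 ≅ Z^5, C_1 ≅ Z^5.

The boundary map ∂_1: C_1 → C_0 maps an edge to its endpoints' difference, ∂[p,q] = q − p.
The 5×5 boundary matrix has rank 4 and Smith normal form diag(1,1,1,1).

Reading off H_k = ker ∂_k / im ∂_{k+1}:

  H_0: rank C_0 − rank ∂_1 = 5 − 4 = 1, and the invariant factors of ∂_1 are all 1, so H_0 = Z.
  H_1: rank ker ∂_1 − rank ∂_2 = (5 − 4) − 0 = 1, and there is no ∂_2, so H_1 = Z.

H_0 = Z,  H_1 = Z.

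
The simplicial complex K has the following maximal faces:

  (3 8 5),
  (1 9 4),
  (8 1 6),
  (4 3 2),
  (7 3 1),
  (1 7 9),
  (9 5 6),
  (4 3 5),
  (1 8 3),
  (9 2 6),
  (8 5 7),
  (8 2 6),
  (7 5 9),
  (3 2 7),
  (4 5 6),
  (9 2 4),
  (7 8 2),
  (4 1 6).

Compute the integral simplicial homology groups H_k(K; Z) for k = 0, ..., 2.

H_0 ≅ Z,  H_1 ≅ Z ⊕ Z/2Z,  H_2 = 0.

Take the total order 1 < 2 < 3 < 4 < 5 < 6 < 7 < 8 < 9 on the vertex set. Then K (dimension 2) consists of the simplices:

  0-simplices (9): [1], [2], [3], [4], [5], [6], [7], [8], [9]
  1-simplices (27): (27 of them)
  2-simplices (18): [1,3,7], [1,3,8], [1,4,6], [1,4,9], [1,6,8], [1,7,9], [2,3,4], [2,3,7], [2,4,9], [2,6,8], [2,6,9], [2,7,8], [3,4,5], [3,5,8], [4,5,6], [5,6,9], [5,7,8], [5,7,9]

giving chain groups C_0 ≅ Z^9, C_1 ≅ Z^27, C_2 ≅ Z^18.

∂_1: C_1 → C_0 sends each edge [p,q] (with p < q) to q − p.
The resulting 9×27 matrix has rank 8, and its Smith normal form has invariant factors (1,1,1,1,1,1,1,1).

∂_2: C_2 → C_1 acts by ∂[p,q,r] = [q,r] − [p,r] + [p,q]. For instance
  ∂[5,7,9] = [7,9] − [5,9] + [5,7],
  ∂[2,6,9] = [6,9] − [2,9] + [2,6].
As a 27×18 matrix over Z this has rank 18, with invariant factors (1,1,1,1,1,1,1,1,1,1,1,1,1,1,1,1,1,2).

Computing H_k = (kernel of ∂_k) / (image of ∂_{k+1}):

  H_0: rank C_0 − rank ∂_1 = 9 − 8 = 1, and the invariant factors of ∂_1 are all 1, so H_0 ≅ Z.
  H_1: rank ker ∂_1 − rank ∂_2 = (27 − 8) − 18 = 1, and ∂_2 has invariant factor 2 > 1, so H_1 ≅ Z ⊕ Z/2Z.
  H_2: rank ker ∂_2 − rank ∂_3 = (18 − 18) − 0 = 0, and there is no ∂_3, so H_2 ≅ 0.

As a check, the Euler characteristic is 9 − 27 + 18 = 0, which agrees with 1 − 1 + 0 = 0.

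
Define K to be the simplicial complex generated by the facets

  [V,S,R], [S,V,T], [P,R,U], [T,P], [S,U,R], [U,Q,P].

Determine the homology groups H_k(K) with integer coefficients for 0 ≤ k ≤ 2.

Take the total order P < Q < R < S < T < U < V on the vertex set. Then K (dimension 2) consists of the simplices:

  0-simplices (7): P, Q, R, S, T, U, V
  1-simplices (12): PQ, PR, PT, PU, QU, RS, RU, RV, ST, SU, SV, TV
  2-simplices (5): PQU, PRU, RSU, RSV, STV

giving chain groups C_0 ≅ Z^7, C_1 ≅ Z^12, C_2 ≅ Z^5.

Boundary ∂_1: C_1 → C_0 is given by ∂[p,q] = [q] − [p]. For instance
  ∂PR = R − P.
The 7×12 boundary matrix has rank 6 and Smith normal form diag(1,1,1,1,1,1).

Boundary ∂_2: C_2 → C_1 maps a triangle to the signed sum of its edges. For instance
  ∂STV = TV − SV + ST,
  ∂RSU = SU − RU + RS.
The 12×5 boundary matrix has rank 5 and Smith normal form diag(1,1,1,1,1).

Computing H_k = (kernel of ∂_k) / (image of ∂_{k+1}):

  H_0: rank C_0 − rank ∂_1 = 7 − 6 = 1, and the invariant factors of ∂_1 are all 1, so H_0 = Z.
  H_1: rank ker ∂_1 − rank ∂_2 = (12 − 6) − 5 = 1, and the invariant factors of ∂_2 are all 1, so H_1 = Z.
  H_2: rank ker ∂_2 − rank ∂_3 = (5 − 5) − 0 = 0, and there is no ∂_3, so H_2 = 0.

H_0 = Z,  H_1 = Z,  H_2 = 0.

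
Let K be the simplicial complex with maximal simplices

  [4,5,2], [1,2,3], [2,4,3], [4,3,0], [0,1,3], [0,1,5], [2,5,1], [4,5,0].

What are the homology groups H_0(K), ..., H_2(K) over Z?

Order the vertices as 0 < 1 < 2 < 3 < 4 < 5. Listing each simplex with vertices in this order, K has dimension 2 with simplices:

  0-simplices (6): [0], [1], [2], [3], [4], [5]
  1-simplices (12): [0,1], [0,3], [0,4], [0,5], [1,2], [1,3], [1,5], [2,3], [2,4], [2,5], [3,4], [4,5]
  2-simplices (8): [0,1,3], [0,1,5], [0,3,4], [0,4,5], [1,2,3], [1,2,5], [2,3,4], [2,4,5]

Hence C_0 ≅ Z^6, C_1 ≅ Z^12, C_2 ≅ Z^8.

Boundary ∂_1: C_1 → C_0 maps an edge to its endpoints' difference, ∂[p,q] = q − p. For instance
  ∂[2,4] = [4] − [2].
The resulting 6×12 matrix has rank 5, and its Smith normal form has invariant factors (1,1,1,1,1).

∂_2: C_2 → C_1 acts by ∂[p,q,r] = [q,r] − [p,r] + [p,q]. For instance
  ∂[1,2,3] = [2,3] − [1,3] + [1,2],
  ∂[0,3,4] = [3,4] − [0,4] + [0,3].
This gives a 12×8 integer matrix of rank 7; reducing to Smith normal form yields diagonal entries (1,1,1,1,1,1,1).

Computing H_k = (kernel of ∂_k) / (image of ∂_{k+1}):

  H_0: rank C_0 − rank ∂_1 = 6 − 5 = 1, and the invariant factors of ∂_1 are all 1, so H_0 = Z.
  H_1: rank ker ∂_1 − rank ∂_2 = (12 − 5) − 7 = 0, and the invariant factors of ∂_2 are all 1, so H_1 = 0.
  H_2: rank ker ∂_2 − rank ∂_3 = (8 − 7) − 0 = 1, and there is no ∂_3, so H_2 = Z.

(K is a triangulation of the 2-sphere S^2.)

H_0 ≅ Z,  H_1 = 0,  H_2 ≅ Z.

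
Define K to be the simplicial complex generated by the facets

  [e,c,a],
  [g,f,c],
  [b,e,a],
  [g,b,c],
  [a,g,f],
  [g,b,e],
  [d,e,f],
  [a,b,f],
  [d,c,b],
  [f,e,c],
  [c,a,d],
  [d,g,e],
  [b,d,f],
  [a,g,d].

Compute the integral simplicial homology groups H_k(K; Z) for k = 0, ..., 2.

Order the vertices as a < b < c < d < e < f < g. Listing each simplex with vertices in this order, K has dimension 2 with simplices:

  0-simplices (7): a, b, c, d, e, f, g
  1-simplices (21): ab, ac, ad, ae, af, ag, bc, bd, be, bf, bg, cd, ce, cf, cg, de, df, dg, ef, eg, fg
  2-simplices (14): abe, abf, acd, ace, adg, afg, bcd, bcg, bdf, beg, cef, cfg, def, deg

so the chain groups are C_0 ≅ Z^7, C_1 ≅ Z^21, C_2 ≅ Z^14.

∂_1: C_1 → C_0 is given by ∂[p,q] = [q] − [p].
This gives a 7×21 integer matrix of rank 6; reducing to Smith normal form yields diagonal entries (1,1,1,1,1,1).

∂_2: C_2 → C_1 sends each 2-simplex [p,q,r] to [q,r] − [p,r] + [p,q]. For instance
  ∂adg = dg − ag + ad,
  ∂def = ef − df + de.
The resulting 21×14 matrix has rank 13, and its Smith normal form has invariant factors (1,1,1,1,1,1,1,1,1,1,1,1,1).

Computing H_k = (kernel of ∂_k) / (image of ∂_{k+1}):

  H_0: rank C_0 − rank ∂_1 = 7 − 6 = 1, and the invariant factors of ∂_1 are all 1, so H_0 ≅ Z.
  H_1: rank ker ∂_1 − rank ∂_2 = (21 − 6) − 13 = 2, and the invariant factors of ∂_2 are all 1, so H_1 ≅ Z^2.
  H_2: rank ker ∂_2 − rank ∂_3 = (14 − 13) − 0 = 1, and there is no ∂_3, so H_2 ≅ Z.

H_0 ≅ Z,  H_1 ≅ Z^2,  H_2 ≅ Z.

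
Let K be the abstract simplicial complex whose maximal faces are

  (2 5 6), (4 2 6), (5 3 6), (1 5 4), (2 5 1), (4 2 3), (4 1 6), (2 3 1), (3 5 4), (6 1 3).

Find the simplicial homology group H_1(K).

H_1 ≅ Z/2.

Take the total order 1 < 2 < 3 < 4 < 5 < 6 on the vertex set. Then K (dimension 2) consists of the simplices:

  0-simplices (6): [1], [2], [3], [4], [5], [6]
  1-simplices (15): [1,2], [1,3], [1,4], [1,5], [1,6], [2,3], [2,4], [2,5], [2,6], [3,4], [3,5], [3,6], [4,5], [4,6], [5,6]
  2-simplices (10): [1,2,3], [1,2,5], [1,3,6], [1,4,5], [1,4,6], [2,3,4], [2,4,6], [2,5,6], [3,4,5], [3,5,6]

giving chain groups C_0 ≅ Z^6, C_1 ≅ Z^15, C_2 ≅ Z^10.

The boundary map ∂_1: C_1 → C_0 is given by ∂[p,q] = [q] − [p].
The resulting 6×15 matrix has rank 5, and its Smith normal form has invariant factors (1,1,1,1,1).

∂_2: C_2 → C_1 sends each 2-simplex [p,q,r] to [q,r] − [p,r] + [p,q]. For instance
  ∂[2,5,6] = [5,6] − [2,6] + [2,5],
  ∂[2,4,6] = [4,6] − [2,6] + [2,4].
This gives a 15×10 integer matrix of rank 10; reducing to Smith normal form yields diagonal entries (1,1,1,1,1,1,1,1,1,2).

Computing H_k = (kernel of ∂_k) / (image of ∂_{k+1}):

  H_1: rank ker ∂_1 − rank ∂_2 = (15 − 5) − 10 = 0, and ∂_2 has invariant factor 2 > 1, so H_1 ≅ Z/2.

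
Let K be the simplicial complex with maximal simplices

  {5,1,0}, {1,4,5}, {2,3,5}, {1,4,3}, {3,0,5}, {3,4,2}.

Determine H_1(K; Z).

Take the total order 0 < 1 < 2 < 3 < 4 < 5 on the vertex set. Then K (dimension 2) consists of the simplices:

  0-simplices (6): [0], [1], [2], [3], [4], [5]
  1-simplices (12): [0,1], [0,3], [0,5], [1,3], [1,4], [1,5], [2,3], [2,4], [2,5], [3,4], [3,5], [4,5]
  2-simplices (6): [0,1,5], [0,3,5], [1,3,4], [1,4,5], [2,3,4], [2,3,5]

giving chain groups C_0 ≅ Z^6, C_1 ≅ Z^12, C_2 ≅ Z^6.

The boundary map ∂_1: C_1 → C_0 is given by ∂[p,q] = [q] − [p].
This gives a 6×12 integer matrix of rank 5; reducing to Smith normal form yields diagonal entries (1,1,1,1,1).

The boundary map ∂_2: C_2 → C_1 maps a triangle to the signed sum of its edges. For instance
  ∂[1,4,5] = [4,5] − [1,5] + [1,4],
  ∂[2,3,5] = [3,5] − [2,5] + [2,3].
The 12×6 boundary matrix has rank 6 and Smith normal form diag(1,1,1,1,1,1).

Now H_k = ker ∂_k / im ∂_{k+1}, so:

  H_1: rank ker ∂_1 − rank ∂_2 = (12 − 5) − 6 = 1, and the invariant factors of ∂_2 are all 1, so H_1 = Z.

H_1 ≅ Z.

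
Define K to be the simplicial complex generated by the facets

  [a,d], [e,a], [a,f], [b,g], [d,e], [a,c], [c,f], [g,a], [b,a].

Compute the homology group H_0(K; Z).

Take the total order a < b < c < d < e < f < g on the vertex set. Then K (dimension 1) consists of the simplices:

  0-simplices (7): a, b, c, d, e, f, g
  1-simplices (9): ab, ac, ad, ae, af, ag, bg, cf, de

so the chain groups are C_0 ≅ Z^7, C_1 ≅ Z^9.

Boundary ∂_1: C_1 → C_0 maps an edge to its endpoints' difference, ∂[p,q] = q − p. For instance
  ∂ag = g − a.
The 7×9 boundary matrix has rank 6 and Smith normal form diag(1,1,1,1,1,1).

Computing H_k = (kernel of ∂_k) / (image of ∂_{k+1}):

  H_0: rank C_0 − rank ∂_1 = 7 − 6 = 1, and the invariant factors of ∂_1 are all 1, so H_0 ≅ Z.

H_0 ≅ Z.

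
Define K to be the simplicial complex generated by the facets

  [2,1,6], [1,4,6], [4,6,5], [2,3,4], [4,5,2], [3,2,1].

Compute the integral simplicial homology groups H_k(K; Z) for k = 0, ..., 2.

Take the total order 1 < 2 < 3 < 4 < 5 < 6 on the vertex set. Then K (dimension 2) consists of the simplices:

  0-simplices (6): [1], [2], [3], [4], [5], [6]
  1-simplices (12): [1,2], [1,3], [1,4], [1,6], [2,3], [2,4], [2,5], [2,6], [3,4], [4,5], [4,6], [5,6]
  2-simplices (6): [1,2,3], [1,2,6], [1,4,6], [2,3,4], [2,4,5], [4,5,6]

Hence C_0 ≅ Z^6, C_1 ≅ Z^12, C_2 ≅ Z^6.

∂_1: C_1 → C_0 sends each edge [p,q] (with p < q) to q − p. For instance
  ∂[3,4] = [4] − [3].
As a 6×12 matrix over Z this has rank 5, with invariant factors (1,1,1,1,1).

Boundary ∂_2: C_2 → C_1 maps a triangle to the signed sum of its edges. For instance
  ∂[2,3,4] = [3,4] − [2,4] + [2,3],
  ∂[1,2,6] = [2,6] − [1,6] + [1,2].
The 12×6 boundary matrix has rank 6 and Smith normal form diag(1,1,1,1,1,1).

Computing H_k = (kernel of ∂_k) / (image of ∂_{k+1}):

  H_0: rank C_0 − rank ∂_1 = 6 − 5 = 1, and the invariant factors of ∂_1 are all 1, so H_0 = Z.
  H_1: rank ker ∂_1 − rank ∂_2 = (12 − 5) − 6 = 1, and the invariant factors of ∂_2 are all 1, so H_1 = Z.
  H_2: rank ker ∂_2 − rank ∂_3 = (6 − 6) − 0 = 0, and there is no ∂_3, so H_2 = 0.

H_0 = Z,  H_1 = Z,  H_2 = 0.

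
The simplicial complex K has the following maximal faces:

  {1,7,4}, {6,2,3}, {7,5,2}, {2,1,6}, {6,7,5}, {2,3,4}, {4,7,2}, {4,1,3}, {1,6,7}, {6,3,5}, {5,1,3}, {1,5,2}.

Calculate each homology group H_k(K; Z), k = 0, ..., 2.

We work with the vertex ordering 1 < 2 < 3 < 4 < 5 < 6 < 7. The simplices of K, each written with vertices in increasing order, are:

  0-simplices (7): [1], [2], [3], [4], [5], [6], [7]
  1-simplices (18): [1,2], [1,3], [1,4], [1,5], [1,6], [1,7], [2,3], [2,4], [2,5], [2,6], [2,7], [3,4], [3,5], [3,6], [4,7], [5,6], [5,7], [6,7]
  2-simplices (12): [1,2,5], [1,2,6], [1,3,4], [1,3,5], [1,4,7], [1,6,7], [2,3,4], [2,3,6], [2,4,7], [2,5,7], [3,5,6], [5,6,7]

giving chain groups C_0 ≅ Z^7, C_1 ≅ Z^18, C_2 ≅ Z^12.

∂_1: C_1 → C_0 maps an edge to its endpoints' difference, ∂[p,q] = q − p.
As a 7×18 matrix over Z this has rank 6, with invariant factors (1,1,1,1,1,1).

Boundary ∂_2: C_2 → C_1 acts by ∂[p,q,r] = [q,r] − [p,r] + [p,q]. For instance
  ∂[1,2,6] = [2,6] − [1,6] + [1,2],
  ∂[1,6,7] = [6,7] − [1,7] + [1,6].
The resulting 18×12 matrix has rank 12, and its Smith normal form has invariant factors (1,1,1,1,1,1,1,1,1,1,1,2).

Computing H_k = (kernel of ∂_k) / (image of ∂_{k+1}):

  H_0: rank C_0 − rank ∂_1 = 7 − 6 = 1, and the invariant factors of ∂_1 are all 1, so H_0 ≅ Z.
  H_1: rank ker ∂_1 − rank ∂_2 = (18 − 6) − 12 = 0, and ∂_2 has invariant factor 2 > 1, so H_1 ≅ Z/2.
  H_2: rank ker ∂_2 − rank ∂_3 = (12 − 12) − 0 = 0, and there is no ∂_3, so H_2 ≅ 0.

H_0 ≅ Z,  H_1 ≅ Z/2,  H_2 = 0.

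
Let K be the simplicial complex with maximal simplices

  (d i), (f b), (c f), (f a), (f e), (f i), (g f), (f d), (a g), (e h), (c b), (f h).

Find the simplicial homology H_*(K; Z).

H_0 ≅ Z,  H_1 ≅ Z^4.

We work with the vertex ordering a < b < c < d < e < f < g < h < i. The simplices of K, each written with vertices in increasing order, are:

  0-simplices (9): a, b, c, d, e, f, g, h, i
  1-simplices (12): af, ag, bc, bf, cf, df, di, ef, eh, fg, fh, fi

giving chain groups C_0 ≅ Z^9, C_1 ≅ Z^12.

Boundary ∂_1: C_1 → C_0 is given by ∂[p,q] = [q] − [p]. For instance
  ∂bc = c − b.
This gives a 9×12 integer matrix of rank 8; reducing to Smith normal form yields diagonal entries (1,1,1,1,1,1,1,1).

From H_k ≅ ker(∂_k) / im(∂_{k+1}) we obtain:

  H_0: rank C_0 − rank ∂_1 = 9 − 8 = 1, and the invariant factors of ∂_1 are all 1, so H_0 ≅ Z.
  H_1: rank ker ∂_1 − rank ∂_2 = (12 − 8) − 0 = 4, and there is no ∂_2, so H_1 ≅ Z^4.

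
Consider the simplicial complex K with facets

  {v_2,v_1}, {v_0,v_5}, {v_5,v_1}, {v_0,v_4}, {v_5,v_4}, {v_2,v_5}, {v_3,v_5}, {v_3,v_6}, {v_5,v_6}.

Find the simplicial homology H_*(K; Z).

H_0 ≅ Z,  H_1 ≅ Z^3.

Take the total order v_0 < v_1 < v_2 < v_3 < v_4 < v_5 < v_6 on the vertex set. Then K (dimension 1) consists of the simplices:

  0-simplices (7): [v_0], [v_1], [v_2], [v_3], [v_4], [v_5], [v_6]
  1-simplices (9): [v_0,v_4], [v_0,v_5], [v_1,v_2], [v_1,v_5], [v_2,v_5], [v_3,v_5], [v_3,v_6], [v_4,v_5], [v_5,v_6]

Hence C_0 ≅ Z^7, C_1 ≅ Z^9.

∂_1: C_1 → C_0 sends each edge [p,q] (with p < q) to q − p. For instance
  ∂[v_3,v_6] = [v_6] − [v_3].
The 7×9 boundary matrix has rank 6 and Smith normal form diag(1,1,1,1,1,1).

Computing H_k = (kernel of ∂_k) / (image of ∂_{k+1}):

  H_0: rank C_0 − rank ∂_1 = 7 − 6 = 1, and the invariant factors of ∂_1 are all 1, so H_0 = Z.
  H_1: rank ker ∂_1 − rank ∂_2 = (9 − 6) − 0 = 3, and there is no ∂_2, so H_1 = Z^3.

As a check, the Euler characteristic is 7 − 9 = -2, which agrees with 1 − 3 = -2.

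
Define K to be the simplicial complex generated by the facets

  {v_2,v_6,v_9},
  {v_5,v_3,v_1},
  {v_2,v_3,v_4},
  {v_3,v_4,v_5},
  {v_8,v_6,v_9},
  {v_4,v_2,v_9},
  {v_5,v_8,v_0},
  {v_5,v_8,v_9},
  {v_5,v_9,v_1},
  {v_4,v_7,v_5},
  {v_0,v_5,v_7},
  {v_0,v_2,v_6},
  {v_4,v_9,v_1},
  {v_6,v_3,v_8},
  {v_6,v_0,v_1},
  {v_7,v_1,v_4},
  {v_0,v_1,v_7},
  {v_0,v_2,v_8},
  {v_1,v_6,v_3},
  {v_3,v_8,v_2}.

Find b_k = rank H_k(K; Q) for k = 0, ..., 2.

K has 10 vertices, 30 edges, 20 triangles.
rank ∂_0 = 0, rank ∂_1 = 9 ⇒ b_0 = 10 − 0 − 9 = 1; all invariant factors of ∂_1 are 1 so no torsion. So H_0 ≅ Z.
rank ∂_1 = 9, rank ∂_2 = 20 ⇒ b_1 = 30 − 9 − 20 = 1; ∂_2 has invariant factor(s) [2] giving torsion. So H_1 ≅ Z ⊕ Z/2.
rank ∂_2 = 20, rank ∂_3 = 0 ⇒ b_2 = 20 − 20 − 0 = 0. So H_2 ≅ 0.

b_0 = 1, b_1 = 1, b_2 = 0.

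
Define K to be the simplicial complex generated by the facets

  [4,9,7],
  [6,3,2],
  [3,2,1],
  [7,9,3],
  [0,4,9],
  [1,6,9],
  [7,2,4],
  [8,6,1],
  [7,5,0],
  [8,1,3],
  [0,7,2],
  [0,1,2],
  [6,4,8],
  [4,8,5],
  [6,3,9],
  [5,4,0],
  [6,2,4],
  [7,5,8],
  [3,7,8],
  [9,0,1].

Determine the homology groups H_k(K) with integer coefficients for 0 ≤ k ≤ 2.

H_0 = Z,  H_1 = Z ⊕ Z/2,  H_2 = 0.

We work with the vertex ordering 0 < 1 < 2 < 3 < 4 < 5 < 6 < 7 < 8 < 9. The simplices of K, each written with vertices in increasing order, are:

  0-simplices (10): [0], [1], [2], [3], [4], [5], [6], [7], [8], [9]
  1-simplices (30): (30 of them)
  2-simplices (20): (20 of them)

giving chain groups C_0 ≅ Z^10, C_1 ≅ Z^30, C_2 ≅ Z^20.

∂_1: C_1 → C_0 maps an edge to its endpoints' difference, ∂[p,q] = q − p.
The resulting 10×30 matrix has rank 9, and its Smith normal form has invariant factors (1,1,1,1,1,1,1,1,1).

Boundary ∂_2: C_2 → C_1 sends each 2-simplex [p,q,r] to [q,r] − [p,r] + [p,q]. For instance
  ∂[2,4,6] = [4,6] − [2,6] + [2,4],
  ∂[4,7,9] = [7,9] − [4,9] + [4,7].
The 30×20 boundary matrix has rank 20 and Smith normal form diag(1,1,1,1,1,1,1,1,1,1,1,1,1,1,1,1,1,1,1,2).

Now H_k = ker ∂_k / im ∂_{k+1}, so:

  H_0: rank C_0 − rank ∂_1 = 10 − 9 = 1, and the invariant factors of ∂_1 are all 1, so H_0 ≅ Z.
  H_1: rank ker ∂_1 − rank ∂_2 = (30 − 9) − 20 = 1, and ∂_2 has invariant factor 2 > 1, so H_1 ≅ Z ⊕ Z/2.
  H_2: rank ker ∂_2 − rank ∂_3 = (20 − 20) − 0 = 0, and there is no ∂_3, so H_2 ≅ 0.

As a check, the Euler characteristic is 10 − 30 + 20 = 0, which agrees with 1 − 1 + 0 = 0.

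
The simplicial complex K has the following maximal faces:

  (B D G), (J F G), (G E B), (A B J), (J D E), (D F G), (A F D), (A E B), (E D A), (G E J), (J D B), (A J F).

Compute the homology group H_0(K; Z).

Take the total order A < B < D < E < F < G < J on the vertex set. Then K (dimension 2) consists of the simplices:

  0-simplices (7): A, B, D, E, F, G, J
  1-simplices (18): AB, AD, AE, AF, AJ, BD, BE, BG, BJ, DE, DF, DG, DJ, EG, EJ, FG, FJ, GJ
  2-simplices (12): ABE, ABJ, ADE, ADF, AFJ, BDG, BDJ, BEG, DEJ, DFG, EGJ, FGJ

Hence C_0 ≅ Z^7, C_1 ≅ Z^18, C_2 ≅ Z^12.

The boundary map ∂_1: C_1 → C_0 is given by ∂[p,q] = [q] − [p].
This gives a 7×18 integer matrix of rank 6; reducing to Smith normal form yields diagonal entries (1,1,1,1,1,1).

∂_2: C_2 → C_1 acts by ∂[p,q,r] = [q,r] − [p,r] + [p,q]. For instance
  ∂AFJ = FJ − AJ + AF,
  ∂DFG = FG − DG + DF.
As a 18×12 matrix over Z this has rank 12, with invariant factors (1,1,1,1,1,1,1,1,1,1,1,2).

Now H_k = ker ∂_k / im ∂_{k+1}, so:

  H_0: rank C_0 − rank ∂_1 = 7 − 6 = 1, and the invariant factors of ∂_1 are all 1, so H_0 ≅ Z.

H_0 = Z.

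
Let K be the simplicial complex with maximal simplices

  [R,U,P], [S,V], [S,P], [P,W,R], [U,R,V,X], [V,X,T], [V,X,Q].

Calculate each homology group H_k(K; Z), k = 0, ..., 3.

H_0 = Z,  H_1 = Z,  H_2 = 0,  H_3 = 0.

Fix the vertex order P < Q < R < S < T < U < V < W < X and write every simplex with vertices in increasing order. Then dim K = 3 and the simplices of K are:

  0-simplices (9): P, Q, R, S, T, U, V, W, X
  1-simplices (16): PR, PS, PU, PW, QV, QX, RU, RV, RW, RX, SV, TV, TX, UV, UX, VX
  2-simplices (8): PRU, PRW, QVX, RUV, RUX, RVX, TVX, UVX
  3-simplices (1): RUVX

giving chain groups C_0 ≅ Z^9, C_1 ≅ Z^16, C_2 ≅ Z^8, C_3 ≅ Z^1.

Boundary ∂_1: C_1 → C_0 maps an edge to its endpoints' difference, ∂[p,q] = q − p. For instance
  ∂PU = U − P.
The 9×16 boundary matrix has rank 8 and Smith normal form diag(1,1,1,1,1,1,1,1).

∂_2: C_2 → C_1 acts by ∂[p,q,r] = [q,r] − [p,r] + [p,q]. For instance
  ∂RVX = VX − RX + RV,
  ∂UVX = VX − UX + UV.
As a 16×8 matrix over Z this has rank 7, with invariant factors (1,1,1,1,1,1,1).

The boundary map ∂_3: C_3 → C_2 sends each 3-simplex σ to the alternating sum Σ_i (−1)^i (σ with its i-th vertex removed). For instance
  ∂RUVX = UVX − RVX + RUX − RUV.
The 8×1 boundary matrix has rank 1 and Smith normal form diag(1).

Reading off H_k = ker ∂_k / im ∂_{k+1}:

  H_0: rank C_0 − rank ∂_1 = 9 − 8 = 1, and the invariant factors of ∂_1 are all 1, so H_0 ≅ Z.
  H_1: rank ker ∂_1 − rank ∂_2 = (16 − 8) − 7 = 1, and the invariant factors of ∂_2 are all 1, so H_1 ≅ Z.
  H_2: rank ker ∂_2 − rank ∂_3 = (8 − 7) − 1 = 0, and the invariant factors of ∂_3 are all 1, so H_2 ≅ 0.
  H_3: rank ker ∂_3 − rank ∂_4 = (1 − 1) − 0 = 0, and there is no ∂_4, so H_3 ≅ 0.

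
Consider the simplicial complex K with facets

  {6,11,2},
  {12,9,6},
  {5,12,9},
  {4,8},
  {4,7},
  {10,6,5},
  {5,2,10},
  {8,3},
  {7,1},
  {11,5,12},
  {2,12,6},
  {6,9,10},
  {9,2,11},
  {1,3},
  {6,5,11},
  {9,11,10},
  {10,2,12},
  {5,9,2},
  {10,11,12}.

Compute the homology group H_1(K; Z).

Fix the vertex order 1 < 2 < 3 < 4 < 5 < 6 < 7 < 8 < 9 < 10 < 11 < 12 and write every simplex with vertices in increasing order. Then dim K = 2 and the simplices of K are:

  0-simplices (12): [1], [2], [3], [4], [5], [6], [7], [8], [9], [10], [11], [12]
  1-simplices (26): (26 of them)
  2-simplices (14): [2,5,9], [2,5,10], [2,6,11], [2,6,12], [2,9,11], [2,10,12], [5,6,10], [5,6,11], [5,9,12], [5,11,12], [6,9,10], [6,9,12], [9,10,11], [10,11,12]

giving chain groups C_0 ≅ Z^12, C_1 ≅ Z^26, C_2 ≅ Z^14.

∂_1: C_1 → C_0 maps an edge to its endpoints' difference, ∂[p,q] = q − p. For instance
  ∂[6,12] = [12] − [6].
As a 12×26 matrix over Z this has rank 10, with invariant factors (1,1,1,1,1,1,1,1,1,1).

Boundary ∂_2: C_2 → C_1 acts by ∂[p,q,r] = [q,r] − [p,r] + [p,q]. For instance
  ∂[5,11,12] = [11,12] − [5,12] + [5,11],
  ∂[9,10,11] = [10,11] − [9,11] + [9,10].
The 26×14 boundary matrix has rank 13 and Smith normal form diag(1,1,1,1,1,1,1,1,1,1,1,1,1).

Now H_k = ker ∂_k / im ∂_{k+1}, so:

  H_1: rank ker ∂_1 − rank ∂_2 = (26 − 10) − 13 = 3, and the invariant factors of ∂_2 are all 1, so H_1 ≅ Z^3.

H_1 ≅ Z^3.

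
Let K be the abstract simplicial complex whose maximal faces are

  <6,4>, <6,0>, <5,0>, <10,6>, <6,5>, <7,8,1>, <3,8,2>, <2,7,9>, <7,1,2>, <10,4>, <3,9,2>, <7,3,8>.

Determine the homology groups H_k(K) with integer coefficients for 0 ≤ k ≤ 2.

H_0 ≅ Z^2,  H_1 ≅ Z^3,  H_2 = 0.

Fix the vertex order 0 < 1 < 2 < 3 < 4 < 5 < 6 < 7 < 8 < 9 < 10 and write every simplex with vertices in increasing order. Then dim K = 2 and the simplices of K are:

  0-simplices (11): [0], [1], [2], [3], [4], [5], [6], [7], [8], [9], [10]
  1-simplices (18): [0,5], [0,6], [1,2], [1,7], [1,8], [2,3], [2,7], [2,8], [2,9], [3,7], [3,8], [3,9], [4,6], [4,10], [5,6], [6,10], [7,8], [7,9]
  2-simplices (6): [1,2,7], [1,7,8], [2,3,8], [2,3,9], [2,7,9], [3,7,8]

so the chain groups are C_0 ≅ Z^11, C_1 ≅ Z^18, C_2 ≅ Z^6.

Boundary ∂_1: C_1 → C_0 maps an edge to its endpoints' difference, ∂[p,q] = q − p. For instance
  ∂[1,7] = [7] − [1].
This gives a 11×18 integer matrix of rank 9; reducing to Smith normal form yields diagonal entries (1,1,1,1,1,1,1,1,1).

∂_2: C_2 → C_1 sends each 2-simplex [p,q,r] to [q,r] − [p,r] + [p,q]. For instance
  ∂[2,3,8] = [3,8] − [2,8] + [2,3],
  ∂[1,2,7] = [2,7] − [1,7] + [1,2].
As a 18×6 matrix over Z this has rank 6, with invariant factors (1,1,1,1,1,1).

Computing H_k = (kernel of ∂_k) / (image of ∂_{k+1}):

  H_0: rank C_0 − rank ∂_1 = 11 − 9 = 2, and the invariant factors of ∂_1 are all 1, so H_0 ≅ Z^2.
  H_1: rank ker ∂_1 − rank ∂_2 = (18 − 9) − 6 = 3, and the invariant factors of ∂_2 are all 1, so H_1 ≅ Z^3.
  H_2: rank ker ∂_2 − rank ∂_3 = (6 − 6) − 0 = 0, and there is no ∂_3, so H_2 ≅ 0.

(K is a triangulation of the disjoint union of a wedge of 2 circles and the cylinder S^1 x I.)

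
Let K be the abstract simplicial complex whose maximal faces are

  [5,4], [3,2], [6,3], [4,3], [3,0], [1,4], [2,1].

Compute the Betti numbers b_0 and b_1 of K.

b_0 = 1, b_1 = 1.

We work with the vertex ordering 0 < 1 < 2 < 3 < 4 < 5 < 6. The simplices of K, each written with vertices in increasing order, are:

  0-simplices (7): [0], [1], [2], [3], [4], [5], [6]
  1-simplices (7): [0,3], [1,2], [1,4], [2,3], [3,4], [3,6], [4,5]

Hence C_0 ≅ Z^7, C_1 ≅ Z^7.

∂_1: C_1 → C_0 maps an edge to its endpoints' difference, ∂[p,q] = q − p. For instance
  ∂[1,4] = [4] − [1].
As a 7×7 matrix over Z this has rank 6, with invariant factors (1,1,1,1,1,1).

Reading off H_k = ker ∂_k / im ∂_{k+1}:

  H_0: rank C_0 − rank ∂_1 = 7 − 6 = 1, and the invariant factors of ∂_1 are all 1, so H_0 = Z.
  H_1: rank ker ∂_1 − rank ∂_2 = (7 − 6) − 0 = 1, and there is no ∂_2, so H_1 = Z.

Hence the Betti numbers are b_0 = 1, b_1 = 1.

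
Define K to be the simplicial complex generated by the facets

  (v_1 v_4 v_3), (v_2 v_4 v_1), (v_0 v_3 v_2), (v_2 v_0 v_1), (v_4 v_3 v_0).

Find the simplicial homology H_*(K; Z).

K has 5 vertices, 10 edges, 5 triangles.
rank ∂_0 = 0, rank ∂_1 = 4 ⇒ b_0 = 5 − 0 − 4 = 1; all invariant factors of ∂_1 are 1 so no torsion. So H_0 ≅ Z.
rank ∂_1 = 4, rank ∂_2 = 5 ⇒ b_1 = 10 − 4 − 5 = 1; all invariant factors of ∂_2 are 1 so no torsion. So H_1 ≅ Z.
rank ∂_2 = 5, rank ∂_3 = 0 ⇒ b_2 = 5 − 5 − 0 = 0. So H_2 ≅ 0.

H_0 = Z,  H_1 = Z,  H_2 = 0.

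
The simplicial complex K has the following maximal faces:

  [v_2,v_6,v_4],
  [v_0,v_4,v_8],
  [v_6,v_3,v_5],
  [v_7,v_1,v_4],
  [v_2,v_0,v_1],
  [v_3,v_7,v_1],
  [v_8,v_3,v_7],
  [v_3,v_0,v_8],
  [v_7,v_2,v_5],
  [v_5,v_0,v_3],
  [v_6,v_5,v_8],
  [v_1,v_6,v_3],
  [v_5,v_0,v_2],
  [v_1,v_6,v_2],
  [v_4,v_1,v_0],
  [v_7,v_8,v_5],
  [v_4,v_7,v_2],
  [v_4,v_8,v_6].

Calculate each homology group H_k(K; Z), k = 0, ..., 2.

H_0 ≅ Z,  H_1 ≅ Z ⊕ Z/2,  H_2 = 0.

Fix the vertex order v_0 < v_1 < v_2 < v_3 < v_4 < v_5 < v_6 < v_7 < v_8 and write every simplex with vertices in increasing order. Then dim K = 2 and the simplices of K are:

  0-simplices (9): [v_0], [v_1], [v_2], [v_3], [v_4], [v_5], [v_6], [v_7], [v_8]
  1-simplices (27): (27 of them)
  2-simplices (18): (18 of them)

Hence C_0 ≅ Z^9, C_1 ≅ Z^27, C_2 ≅ Z^18.

∂_1: C_1 → C_0 is given by ∂[p,q] = [q] − [p]. For instance
  ∂[v_0,v_3] = [v_3] − [v_0].
The 9×27 boundary matrix has rank 8 and Smith normal form diag(1,1,1,1,1,1,1,1).

The boundary map ∂_2: C_2 → C_1 maps a triangle to the signed sum of its edges. For instance
  ∂[v_0,v_1,v_4] = [v_1,v_4] − [v_0,v_4] + [v_0,v_1],
  ∂[v_2,v_5,v_7] = [v_5,v_7] − [v_2,v_7] + [v_2,v_5].
This gives a 27×18 integer matrix of rank 18; reducing to Smith normal form yields diagonal entries (1,1,1,1,1,1,1,1,1,1,1,1,1,1,1,1,1,2).

Computing H_k = (kernel of ∂_k) / (image of ∂_{k+1}):

  H_0: rank C_0 − rank ∂_1 = 9 − 8 = 1, and the invariant factors of ∂_1 are all 1, so H_0 = Z.
  H_1: rank ker ∂_1 − rank ∂_2 = (27 − 8) − 18 = 1, and ∂_2 has invariant factor 2 > 1, so H_1 = Z ⊕ Z/2.
  H_2: rank ker ∂_2 − rank ∂_3 = (18 − 18) − 0 = 0, and there is no ∂_3, so H_2 = 0.

As a check, the Euler characteristic is 9 − 27 + 18 = 0, which agrees with 1 − 1 + 0 = 0.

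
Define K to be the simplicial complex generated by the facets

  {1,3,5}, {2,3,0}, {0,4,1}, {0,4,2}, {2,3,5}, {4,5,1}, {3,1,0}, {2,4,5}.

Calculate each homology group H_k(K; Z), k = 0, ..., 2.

H_0 ≅ Z,  H_1 = 0,  H_2 ≅ Z.

We work with the vertex ordering 0 < 1 < 2 < 3 < 4 < 5. The simplices of K, each written with vertices in increasing order, are:

  0-simplices (6): [0], [1], [2], [3], [4], [5]
  1-simplices (12): [0,1], [0,2], [0,3], [0,4], [1,3], [1,4], [1,5], [2,3], [2,4], [2,5], [3,5], [4,5]
  2-simplices (8): [0,1,3], [0,1,4], [0,2,3], [0,2,4], [1,3,5], [1,4,5], [2,3,5], [2,4,5]

Hence C_0 ≅ Z^6, C_1 ≅ Z^12, C_2 ≅ Z^8.

Boundary ∂_1: C_1 → C_0 sends each edge [p,q] (with p < q) to q − p.
This gives a 6×12 integer matrix of rank 5; reducing to Smith normal form yields diagonal entries (1,1,1,1,1).

Boundary ∂_2: C_2 → C_1 sends each 2-simplex [p,q,r] to [q,r] − [p,r] + [p,q]. For instance
  ∂[2,3,5] = [3,5] − [2,5] + [2,3],
  ∂[1,3,5] = [3,5] − [1,5] + [1,3].
This gives a 12×8 integer matrix of rank 7; reducing to Smith normal form yields diagonal entries (1,1,1,1,1,1,1).

Reading off H_k = ker ∂_k / im ∂_{k+1}:

  H_0: rank C_0 − rank ∂_1 = 6 − 5 = 1, and the invariant factors of ∂_1 are all 1, so H_0 ≅ Z.
  H_1: rank ker ∂_1 − rank ∂_2 = (12 − 5) − 7 = 0, and the invariant factors of ∂_2 are all 1, so H_1 ≅ 0.
  H_2: rank ker ∂_2 − rank ∂_3 = (8 − 7) − 0 = 1, and there is no ∂_3, so H_2 ≅ Z.

As a check, the Euler characteristic is 6 − 12 + 8 = 2, which agrees with 1 − 0 + 1 = 2.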